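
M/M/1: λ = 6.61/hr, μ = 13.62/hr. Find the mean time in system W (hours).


W = 1/(μ−λ) = 1/(13.62 − 6.61) = 1/7.01 = 0.1427 hr

Final: 0.1427 hr


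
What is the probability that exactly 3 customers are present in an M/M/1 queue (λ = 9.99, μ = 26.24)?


ρ = 9.99/26.24 = 0.3807
P_n = (1−ρ)·ρ^n = (1 − 0.3807)·0.3807^3 = 0.6193·0.055183 = 0.034174

Final: 0.034174


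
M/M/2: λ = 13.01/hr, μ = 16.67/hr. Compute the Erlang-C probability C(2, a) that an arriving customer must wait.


a = λ/μ = 0.7804; ρ = a/2 = 0.3902
P₀ = 0.438619 (from M/M/c formula)
C(c,a) = [a^c/(c!(1−ρ))]·P₀ = [0.60909/(2·0.6098)]·0.438619
= 0.49944·0.438619 = 0.219063

Final: 0.219063


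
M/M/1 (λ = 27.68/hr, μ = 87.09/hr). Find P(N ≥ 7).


ρ = 27.68/87.09 = 0.3178
P(N ≥ n) = ρ^n = 0.3178^7 = 0.0003276

Final: 0.0003276


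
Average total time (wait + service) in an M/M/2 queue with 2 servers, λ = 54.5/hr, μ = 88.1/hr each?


a = 0.6186; ρ = 0.3093; P₀ = 0.527525
Lq = P₀·a^c·ρ/(c!(1−ρ)²) = 0.06544
Wq = Lq/λ = 0.06544/54.5 = 0.001201 hr
W = Wq + 1/μ = 0.001201 + 0.01135 = 0.01255 hr

Final: 0.01255 hr


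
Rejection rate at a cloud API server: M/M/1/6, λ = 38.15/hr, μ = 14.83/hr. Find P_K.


ρ = λ/μ = 38.15/14.83 = 2.5725
P_K = (1−ρ)ρ^K/(1−ρ^(K+1)) = (-1.5725·289.814658)/(1 − 745.544789)
= -455.730130/-744.544789 = 0.612092

Final: 0.612092


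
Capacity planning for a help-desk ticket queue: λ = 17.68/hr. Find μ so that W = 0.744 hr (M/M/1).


W = 1/(μ−λ) ⇒ μ − λ = 1/W = 1/0.744 = 1.3441
μ = λ + 1/W = 17.68 + 1.3441 = 19.0241 per hr

Final: 19.0241 /hr


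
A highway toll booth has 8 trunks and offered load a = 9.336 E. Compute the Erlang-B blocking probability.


B(c,a) = (a^c/c!) / Σ_{k=0}^{c} a^k/k!
a^8/8! = 1431.417165
Σ terms (k=0..8): 1.00000 + 9.33600 + 43.58045 + 135.62235 + 316.54257 + 591.04830 + 919.67115 + 1226.57855 + 1431.41717 = 4674.796533
B = 1431.417165/4674.796533 = 0.306199

Final: 0.306199


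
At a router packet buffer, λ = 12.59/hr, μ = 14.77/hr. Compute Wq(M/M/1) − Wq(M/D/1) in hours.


ρ = 12.59/14.77 = 0.8524
Wq(M/M/1) = ρ/(μ−λ) = 0.8524/2.18 = 0.39101 hr
Wq(M/D/1) = ρ/(2(μ−λ)) = 0.19551 hr
Savings = 0.39101 − 0.19551 = 0.19551 hr

Final: 0.19551 hr


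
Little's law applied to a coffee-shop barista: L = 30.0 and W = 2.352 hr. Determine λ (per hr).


λ = L/W = 30.0/2.352 = 12.7551 /hr

Final: 12.7551 /hr


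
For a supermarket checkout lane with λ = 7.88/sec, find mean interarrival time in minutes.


Mean interarrival time = 1/λ = 1/7.88 second = 0.12690 second
In minutes: 0.12690 × 0.0166667 = 0.002115 min

Final: 0.002115 min


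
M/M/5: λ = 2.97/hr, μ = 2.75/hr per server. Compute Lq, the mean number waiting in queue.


a = λ/μ = 1.0800; ρ = a/5 = 0.2160
P₀ = 0.339506
Lq = P₀·a^c·ρ / (c!·(1−ρ)²) = 0.339506·1.46933·0.2160/(120·0.61466)
= 0.001461

Final: 0.001461


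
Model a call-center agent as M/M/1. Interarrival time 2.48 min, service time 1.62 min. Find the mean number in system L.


λ = 60/2.48 = 24.1935 /hr
μ = 60/1.62 = 37.0370 /hr
ρ = λ/μ = 24.1935/37.0370 = 0.6532
L = ρ/(1−ρ) = 0.6532/0.3468 = 1.8837

Final: 1.8837


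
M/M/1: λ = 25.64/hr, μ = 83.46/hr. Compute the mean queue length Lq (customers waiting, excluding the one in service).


ρ = 25.64/83.46 = 0.3072
Lq = ρ²/(1−ρ) = 0.09438/0.6928 = 0.1362

Final: 0.1362


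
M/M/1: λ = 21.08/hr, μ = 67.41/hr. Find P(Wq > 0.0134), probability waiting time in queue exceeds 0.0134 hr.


ρ = 21.08/67.41 = 0.3127
P(Wq > t) = ρ·e^{−(μ−λ)t} = 0.3127·e^{−0.6208}
= 0.3127·0.537502 = 0.168084

Final: 0.168084


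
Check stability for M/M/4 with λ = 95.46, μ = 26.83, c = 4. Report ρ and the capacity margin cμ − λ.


Total capacity cμ = 4·26.83 = 107.32/hr
ρ = λ/(cμ) = 95.46/107.32 = 0.8895
Stable ⇔ ρ < 1: YES
Spare capacity = cμ − λ = 107.32 − 95.46 = 11.86/hr

Final: ρ = 0.8895; stable; margin = 11.86/hr


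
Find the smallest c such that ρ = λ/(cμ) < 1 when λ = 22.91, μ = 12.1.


Stability requires cμ > λ ⇔ c > λ/μ.
λ/μ = 22.91/12.1 = 1.8934
Minimum integer c = ⌊1.8934⌋ + 1 = 2
Check: 2·12.1 = 24.20 > 22.91, while 1·12.1 = 12.10 ≤ 22.91

Final: 2 servers


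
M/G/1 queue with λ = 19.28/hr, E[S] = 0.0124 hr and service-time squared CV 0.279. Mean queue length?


ρ = λ·E[S] = 19.28·0.0124 = 0.2391
Lq = ρ²(1+C_s²)/(2(1−ρ)) = 0.05716·(1+0.279)/(2·0.7609)
= 0.05716·1.2790/1.5219 = 0.04803

Final: 0.04803


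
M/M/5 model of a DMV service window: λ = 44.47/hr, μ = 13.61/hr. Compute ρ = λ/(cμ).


ρ = λ/(cμ) = 44.47/(5·13.61) = 44.47/68.05 = 0.6535

Final: 0.6535


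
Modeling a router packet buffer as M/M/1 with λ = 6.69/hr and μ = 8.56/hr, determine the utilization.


ρ = λ/μ = 6.69/8.56 = 0.7815

Final: 0.7815


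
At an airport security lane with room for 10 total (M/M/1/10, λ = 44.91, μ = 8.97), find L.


ρ = 44.91/8.97 = 5.0067
L = ρ[1 − (K+1)ρ^K + Kρ^(K+1)] / [(1−ρ)(1−ρ^(K+1))]
Numerator: 5.0067·(1 − 11·9897058.109521 + 10·49551491.605195) = 1935822658.653111
Denominator: (-4.0067)·(-49551490.605195) = 198537410.518473
L = 1935822658.653111/198537410.518473 = 9.7504

Final: 9.7504


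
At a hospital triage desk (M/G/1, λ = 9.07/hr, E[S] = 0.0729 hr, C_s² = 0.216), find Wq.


ρ = λ·E[S] = 9.07·0.0729 = 0.6612
E[S²] = E[S]²(1+C_s²) = 0.0729²·(1+0.216) = 0.006462
Wq = λ·E[S²]/(2(1−ρ)) = 9.07·0.006462/(2·0.3388) = 0.08650 hr

Final: 0.08650 hr


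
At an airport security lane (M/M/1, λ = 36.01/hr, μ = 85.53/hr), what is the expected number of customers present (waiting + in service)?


ρ = λ/μ = 36.01/85.53 = 0.4210
L = ρ/(1−ρ) = 0.4210/(1 − 0.4210) = 0.4210/0.5790 = 0.7272

Final: 0.7272


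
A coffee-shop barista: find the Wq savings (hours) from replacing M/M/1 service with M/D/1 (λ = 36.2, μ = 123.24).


ρ = 36.2/123.24 = 0.2937
Wq(M/M/1) = ρ/(μ−λ) = 0.2937/87.04 = 0.003375 hr
Wq(M/D/1) = ρ/(2(μ−λ)) = 0.001687 hr
Savings = 0.003375 − 0.001687 = 0.001687 hr

Final: 0.001687 hr


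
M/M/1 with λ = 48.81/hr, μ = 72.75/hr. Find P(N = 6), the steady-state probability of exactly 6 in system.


ρ = 48.81/72.75 = 0.6709
P_n = (1−ρ)·ρ^n = (1 − 0.6709)·0.6709^6 = 0.3291·0.091213 = 0.030016

Final: 0.030016


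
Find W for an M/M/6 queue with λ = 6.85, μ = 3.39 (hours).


a = 2.0206; ρ = 0.3368; P₀ = 0.132361
Lq = P₀·a^c·ρ/(c!(1−ρ)²) = 0.009581
Wq = Lq/λ = 0.009581/6.85 = 0.001399 hr
W = Wq + 1/μ = 0.001399 + 0.29499 = 0.29638 hr

Final: 0.29638 hr


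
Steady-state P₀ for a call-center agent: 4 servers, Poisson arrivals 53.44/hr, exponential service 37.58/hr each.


a = λ/μ = 53.44/37.58 = 1.4220; ρ = a/c = 0.3555
Σ_{k=0}^{3} a^k/k! (terms k=0..3) = 1.00000 + 1.42203 + 1.01109 + 0.47927 = 3.91239
Tail: a^4/(4!(1−ρ)) = 4.08920/(24·0.6445) = 0.26437
P₀ = 1/(3.91239 + 0.26437) = 1/4.17676 = 0.239420

Final: 0.239420


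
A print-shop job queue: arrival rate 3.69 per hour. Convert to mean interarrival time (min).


Mean interarrival time = 1/λ = 1/3.69 hour = 0.27100 hour
In minutes: 0.27100 × 60 = 16.2602 min

Final: 16.2602 min


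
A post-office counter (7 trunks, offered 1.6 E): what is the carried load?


B(7,1.6) = 0.001076 (Erlang-B)
Carried load = a(1 − B) = 1.6·(1 − 0.001076) = 1.6·0.998924 = 1.5983 E

Final: 1.5983 Erlangs


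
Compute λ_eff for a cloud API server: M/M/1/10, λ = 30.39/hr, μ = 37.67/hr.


ρ = 0.8067; P_K = (1−ρ)ρ^10/(1−ρ^11) = 0.024915
λ_eff = λ(1 − P_K) = 30.39·(1 − 0.024915) = 30.39·0.975085 = 29.6328 /hr

Final: 29.6328 /hr


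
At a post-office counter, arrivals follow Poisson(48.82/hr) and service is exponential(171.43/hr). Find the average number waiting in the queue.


ρ = 48.82/171.43 = 0.2848
Lq = ρ²/(1−ρ) = 0.08110/0.7152 = 0.1134

Final: 0.1134


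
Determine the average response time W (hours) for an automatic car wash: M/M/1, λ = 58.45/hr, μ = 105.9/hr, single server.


W = 1/(μ−λ) = 1/(105.9 − 58.45) = 1/47.45 = 0.02107 hr

Final: 0.02107 hr


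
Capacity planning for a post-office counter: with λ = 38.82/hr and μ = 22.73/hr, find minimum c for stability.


Stability requires cμ > λ ⇔ c > λ/μ.
λ/μ = 38.82/22.73 = 1.7079
Minimum integer c = ⌊1.7079⌋ + 1 = 2
Check: 2·22.73 = 45.46 > 38.82, while 1·22.73 = 22.73 ≤ 38.82

Final: 2 servers


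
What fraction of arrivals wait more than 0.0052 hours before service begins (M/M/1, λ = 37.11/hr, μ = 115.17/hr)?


ρ = 37.11/115.17 = 0.3222
P(Wq > t) = ρ·e^{−(μ−λ)t} = 0.3222·e^{−0.4059}
= 0.3222·0.666369 = 0.214717

Final: 0.214717


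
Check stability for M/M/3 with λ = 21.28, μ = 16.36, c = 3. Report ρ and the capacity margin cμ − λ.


Total capacity cμ = 3·16.36 = 49.08/hr
ρ = λ/(cμ) = 21.28/49.08 = 0.4336
Stable ⇔ ρ < 1: YES
Spare capacity = cμ − λ = 49.08 − 21.28 = 27.80/hr

Final: ρ = 0.4336; stable; margin = 27.80/hr


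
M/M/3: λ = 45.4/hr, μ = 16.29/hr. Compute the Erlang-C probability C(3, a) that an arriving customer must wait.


a = λ/μ = 2.7870; ρ = a/3 = 0.9290
P₀ = 0.017099 (from M/M/c formula)
C(c,a) = [a^c/(c!(1−ρ))]·P₀ = [21.64733/(6·0.07100)]·0.017099
= 50.81196·0.017099 = 0.868839

Final: 0.868839


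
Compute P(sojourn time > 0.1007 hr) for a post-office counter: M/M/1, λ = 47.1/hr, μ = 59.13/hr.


W ~ Exponential(μ−λ) for M/M/1.
μ − λ = 59.13 − 47.1 = 12.0300
P(W > t) = e^{−(μ−λ)t} = e^{−1.2114} = 0.297774

Final: 0.297774


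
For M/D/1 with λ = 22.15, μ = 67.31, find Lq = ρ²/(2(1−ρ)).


ρ = 22.15/67.31 = 0.3291
M/D/1: Lq = ρ²/(2(1−ρ)) = 0.1083/(2·0.6709) = 0.08070

Final: 0.08070


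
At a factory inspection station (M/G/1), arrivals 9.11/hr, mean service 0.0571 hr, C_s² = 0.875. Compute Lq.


ρ = λ·E[S] = 9.11·0.0571 = 0.5202
Lq = ρ²(1+C_s²)/(2(1−ρ)) = 0.2706·(1+0.875)/(2·0.4798)
= 0.2706·1.8750/0.9596 = 0.52869

Final: 0.52869


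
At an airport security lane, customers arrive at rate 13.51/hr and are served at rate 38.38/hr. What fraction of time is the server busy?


ρ = λ/μ = 13.51/38.38 = 0.3520

Final: 0.3520


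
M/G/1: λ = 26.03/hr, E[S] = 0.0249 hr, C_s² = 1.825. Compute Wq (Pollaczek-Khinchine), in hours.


ρ = λ·E[S] = 26.03·0.0249 = 0.6481
E[S²] = E[S]²(1+C_s²) = 0.0249²·(1+1.825) = 0.001752
Wq = λ·E[S²]/(2(1−ρ)) = 26.03·0.001752/(2·0.3519) = 0.06479 hr

Final: 0.06479 hr


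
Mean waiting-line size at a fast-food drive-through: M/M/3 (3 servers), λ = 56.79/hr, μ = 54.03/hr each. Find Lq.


a = λ/μ = 1.0511; ρ = a/3 = 0.3504
P₀ = 0.344663
Lq = P₀·a^c·ρ / (c!·(1−ρ)²) = 0.344663·1.16121·0.3504/(6·0.42203)
= 0.05538

Final: 0.05538


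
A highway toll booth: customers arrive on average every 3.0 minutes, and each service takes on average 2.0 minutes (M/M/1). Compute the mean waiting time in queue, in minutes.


λ = 60/3.0 = 20.0000 /hr
μ = 60/2.0 = 30.0000 /hr
ρ = λ/μ = 20.0000/30.0000 = 0.6667
Wq = ρ/(μ−λ) = 0.6667/(30.0000−20.0000) = 0.06667 hr
In minutes: 0.06667·60 = 4.000 min

Final: 4.000 min


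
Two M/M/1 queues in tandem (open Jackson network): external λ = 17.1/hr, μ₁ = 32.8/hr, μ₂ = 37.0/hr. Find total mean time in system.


Each node sees arrival rate λ = 17.1/hr (tandem ⇒ throughput preserved).
W₁ = 1/(μ₁−λ) = 1/(32.8−17.1) = 0.06369 hr
W₂ = 1/(μ₂−λ) = 1/(37.0−17.1) = 0.05025 hr
W_total = W₁ + W₂ = 0.06369 + 0.05025 = 0.11395 hr

Final: 0.11395 hr


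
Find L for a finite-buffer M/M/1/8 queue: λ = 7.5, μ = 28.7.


ρ = 7.5/28.7 = 0.2613
L = ρ[1 − (K+1)ρ^K + Kρ^(K+1)] / [(1−ρ)(1−ρ^(K+1))]
Numerator: 0.2613·(1 − 9·0.00002175 + 8·0.000005683) = 0.261285
Denominator: (0.7387)·(0.999994) = 0.738672
L = 0.261285/0.738672 = 0.3537

Final: 0.3537


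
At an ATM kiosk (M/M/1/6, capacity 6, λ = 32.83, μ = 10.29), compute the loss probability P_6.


ρ = λ/μ = 32.83/10.29 = 3.1905
P_K = (1−ρ)ρ^K/(1−ρ^(K+1)) = (-2.1905·1054.709961)/(1 − 3365.027020)
= -2310.317058/-3364.027020 = 0.686771

Final: 0.686771


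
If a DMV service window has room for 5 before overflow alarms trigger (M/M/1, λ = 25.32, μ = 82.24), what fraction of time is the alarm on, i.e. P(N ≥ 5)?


ρ = 25.32/82.24 = 0.3079
P(N ≥ n) = ρ^n = 0.3079^5 = 0.002766

Final: 0.002766


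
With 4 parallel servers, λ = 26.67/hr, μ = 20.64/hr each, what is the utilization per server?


ρ = λ/(cμ) = 26.67/(4·20.64) = 26.67/82.56 = 0.3230

Final: 0.3230


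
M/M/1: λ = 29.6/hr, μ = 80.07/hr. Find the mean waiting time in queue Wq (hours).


ρ = 29.6/80.07 = 0.3697
Wq = ρ/(μ−λ) = 0.3697/(80.07 − 29.6) = 0.3697/50.47 = 0.007325 hr

Final: 0.007325 hr


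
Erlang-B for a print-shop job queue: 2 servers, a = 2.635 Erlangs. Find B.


B(c,a) = (a^c/c!) / Σ_{k=0}^{c} a^k/k!
a^2/2! = 3.471612
Σ terms (k=0..2): 1.00000 + 2.63500 + 3.47161 = 7.106612
B = 3.471612/7.106612 = 0.488505

Final: 0.488505


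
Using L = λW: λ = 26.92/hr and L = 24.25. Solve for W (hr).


W = L/λ = 24.25/26.92 = 0.9008 hr

Final: 0.9008 hr


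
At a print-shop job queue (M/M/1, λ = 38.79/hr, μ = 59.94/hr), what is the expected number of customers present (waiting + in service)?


ρ = λ/μ = 38.79/59.94 = 0.6471
L = ρ/(1−ρ) = 0.6471/(1 − 0.6471) = 0.6471/0.3529 = 1.8340

Final: 1.8340


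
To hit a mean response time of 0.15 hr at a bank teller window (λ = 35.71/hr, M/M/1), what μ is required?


W = 1/(μ−λ) ⇒ μ − λ = 1/W = 1/0.15 = 6.6667
μ = λ + 1/W = 35.71 + 6.6667 = 42.3767 per hr

Final: 42.3767 /hr


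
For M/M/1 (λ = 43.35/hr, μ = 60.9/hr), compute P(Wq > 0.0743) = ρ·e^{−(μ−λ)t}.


ρ = 43.35/60.9 = 0.7118
P(Wq > t) = ρ·e^{−(μ−λ)t} = 0.7118·e^{−1.3040}
= 0.7118·0.271453 = 0.193227

Final: 0.193227


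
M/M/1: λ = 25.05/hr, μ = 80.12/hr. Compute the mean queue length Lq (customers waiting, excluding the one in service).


ρ = 25.05/80.12 = 0.3127
Lq = ρ²/(1−ρ) = 0.09775/0.6873 = 0.1422

Final: 0.1422


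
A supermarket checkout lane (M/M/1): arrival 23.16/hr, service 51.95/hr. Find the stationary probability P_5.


ρ = 23.16/51.95 = 0.4458
P_n = (1−ρ)·ρ^n = (1 − 0.4458)·0.4458^5 = 0.5542·0.017610 = 0.009759

Final: 0.009759


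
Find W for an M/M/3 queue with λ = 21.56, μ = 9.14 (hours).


a = 2.3589; ρ = 0.7863; P₀ = 0.061062
Lq = P₀·a^c·ρ/(c!(1−ρ)²) = 2.29957
Wq = Lq/λ = 2.29957/21.56 = 0.10666 hr
W = Wq + 1/μ = 0.10666 + 0.10941 = 0.21607 hr

Final: 0.21607 hr


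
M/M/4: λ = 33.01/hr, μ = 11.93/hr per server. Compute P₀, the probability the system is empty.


a = λ/μ = 33.01/11.93 = 2.7670; ρ = a/c = 0.6917
Σ_{k=0}^{3} a^k/k! (terms k=0..3) = 1.00000 + 2.76697 + 3.82807 + 3.53073 = 11.12577
Tail: a^4/(4!(1−ρ)) = 58.61656/(24·0.3083) = 7.92313
P₀ = 1/(11.12577 + 7.92313) = 1/19.04890 = 0.052496

Final: 0.052496


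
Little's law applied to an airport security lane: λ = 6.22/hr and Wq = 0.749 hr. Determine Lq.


Lq = λWq = 6.22·0.749 = 4.6588

Final: 4.6588


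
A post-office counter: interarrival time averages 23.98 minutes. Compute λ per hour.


λ = 1/(interarrival time) in consistent units.
1 hour = 60 min, so λ = 60/23.98 = 2.5021 per hour

Final: 2.5021 /hr


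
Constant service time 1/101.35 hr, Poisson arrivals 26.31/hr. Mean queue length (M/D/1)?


ρ = 26.31/101.35 = 0.2596
M/D/1: Lq = ρ²/(2(1−ρ)) = 0.06739/(2·0.7404) = 0.04551

Final: 0.04551


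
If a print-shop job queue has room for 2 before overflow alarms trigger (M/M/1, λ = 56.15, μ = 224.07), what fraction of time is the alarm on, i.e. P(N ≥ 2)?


ρ = 56.15/224.07 = 0.2506
P(N ≥ n) = ρ^n = 0.2506^2 = 0.062796

Final: 0.062796


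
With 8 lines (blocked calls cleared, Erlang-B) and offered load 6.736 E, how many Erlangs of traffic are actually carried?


B(8,6.736) = 0.163634 (Erlang-B)
Carried load = a(1 − B) = 6.736·(1 − 0.163634) = 6.736·0.836366 = 5.6338 E

Final: 5.6338 Erlangs


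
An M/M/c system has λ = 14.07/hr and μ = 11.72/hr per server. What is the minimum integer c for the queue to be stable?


Stability requires cμ > λ ⇔ c > λ/μ.
λ/μ = 14.07/11.72 = 1.2005
Minimum integer c = ⌊1.2005⌋ + 1 = 2
Check: 2·11.72 = 23.44 > 14.07, while 1·11.72 = 11.72 ≤ 14.07

Final: 2 servers


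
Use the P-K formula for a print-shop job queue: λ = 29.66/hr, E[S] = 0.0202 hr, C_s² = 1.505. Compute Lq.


ρ = λ·E[S] = 29.66·0.0202 = 0.5991
Lq = ρ²(1+C_s²)/(2(1−ρ)) = 0.3590·(1+1.505)/(2·0.4009)
= 0.3590·2.5050/0.8017 = 1.12156

Final: 1.12156


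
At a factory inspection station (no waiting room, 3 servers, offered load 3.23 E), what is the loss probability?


B(c,a) = (a^c/c!) / Σ_{k=0}^{c} a^k/k!
a^3/3! = 5.616378
Σ terms (k=0..3): 1.00000 + 3.23000 + 5.21645 + 5.61638 = 15.062828
B = 5.616378/15.062828 = 0.372863

Final: 0.372863


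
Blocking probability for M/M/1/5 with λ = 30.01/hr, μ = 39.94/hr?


ρ = λ/μ = 30.01/39.94 = 0.7514
P_K = (1−ρ)ρ^K/(1−ρ^(K+1)) = (0.2486·0.239491)/(1 − 0.179948)
= 0.059543/0.820052 = 0.072609

Final: 0.072609


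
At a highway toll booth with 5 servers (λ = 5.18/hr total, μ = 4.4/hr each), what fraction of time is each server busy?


ρ = λ/(cμ) = 5.18/(5·4.4) = 5.18/22.00 = 0.2355

Final: 0.2355


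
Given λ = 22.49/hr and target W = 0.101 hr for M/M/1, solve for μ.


W = 1/(μ−λ) ⇒ μ − λ = 1/W = 1/0.101 = 9.9010
μ = λ + 1/W = 22.49 + 9.9010 = 32.3910 per hr

Final: 32.3910 /hr


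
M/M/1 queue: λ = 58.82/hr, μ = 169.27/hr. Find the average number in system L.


ρ = λ/μ = 58.82/169.27 = 0.3475
L = ρ/(1−ρ) = 0.3475/(1 − 0.3475) = 0.3475/0.6525 = 0.5325

Final: 0.5325


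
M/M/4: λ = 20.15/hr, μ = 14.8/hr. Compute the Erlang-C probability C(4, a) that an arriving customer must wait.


a = λ/μ = 1.3615; ρ = a/4 = 0.3404
P₀ = 0.254714 (from M/M/c formula)
C(c,a) = [a^c/(c!(1−ρ))]·P₀ = [3.43600/(24·0.6596)]·0.254714
= 0.21704·0.254714 = 0.055284

Final: 0.055284


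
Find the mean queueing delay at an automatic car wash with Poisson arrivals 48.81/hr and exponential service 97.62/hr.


ρ = 48.81/97.62 = 0.5000
Wq = ρ/(μ−λ) = 0.5000/(97.62 − 48.81) = 0.5000/48.81 = 0.01024 hr

Final: 0.01024 hr


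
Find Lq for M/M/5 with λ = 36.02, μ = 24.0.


a = λ/μ = 1.5008; ρ = a/5 = 0.3002
P₀ = 0.222588
Lq = P₀·a^c·ρ / (c!·(1−ρ)²) = 0.222588·7.61487·0.3002/(120·0.48977)
= 0.008657

Final: 0.008657


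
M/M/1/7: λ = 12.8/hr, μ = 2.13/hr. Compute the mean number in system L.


ρ = 12.8/2.13 = 6.0094
L = ρ[1 − (K+1)ρ^K + Kρ^(K+1)] / [(1−ρ)(1−ρ^(K+1))]
Numerator: 6.0094·(1 − 8·283017.026303 + 7·1700759.594683) = 57937619.244236
Denominator: (-5.0094)·(-1700758.594683) = 8519762.537686
L = 57937619.244236/8519762.537686 = 6.8004

Final: 6.8004


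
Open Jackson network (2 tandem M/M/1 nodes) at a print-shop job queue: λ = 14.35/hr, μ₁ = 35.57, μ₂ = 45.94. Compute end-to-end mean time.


Each node sees arrival rate λ = 14.35/hr (tandem ⇒ throughput preserved).
W₁ = 1/(μ₁−λ) = 1/(35.57−14.35) = 0.04713 hr
W₂ = 1/(μ₂−λ) = 1/(45.94−14.35) = 0.03166 hr
W_total = W₁ + W₂ = 0.04713 + 0.03166 = 0.07878 hr

Final: 0.07878 hr


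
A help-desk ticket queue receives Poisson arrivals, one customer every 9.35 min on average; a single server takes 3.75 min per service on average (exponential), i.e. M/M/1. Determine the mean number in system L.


λ = 60/9.35 = 6.4171 /hr
μ = 60/3.75 = 16.0000 /hr
ρ = λ/μ = 6.4171/16.0000 = 0.4011
L = ρ/(1−ρ) = 0.4011/0.5989 = 0.6696

Final: 0.6696


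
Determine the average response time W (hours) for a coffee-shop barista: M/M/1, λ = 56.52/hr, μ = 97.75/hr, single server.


W = 1/(μ−λ) = 1/(97.75 − 56.52) = 1/41.23 = 0.02425 hr

Final: 0.02425 hr


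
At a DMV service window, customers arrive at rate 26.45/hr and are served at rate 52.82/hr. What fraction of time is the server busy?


ρ = λ/μ = 26.45/52.82 = 0.5008

Final: 0.5008


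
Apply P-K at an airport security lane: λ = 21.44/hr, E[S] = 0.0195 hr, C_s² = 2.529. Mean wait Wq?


ρ = λ·E[S] = 21.44·0.0195 = 0.4181
E[S²] = E[S]²(1+C_s²) = 0.0195²·(1+2.529) = 0.001342
Wq = λ·E[S²]/(2(1−ρ)) = 21.44·0.001342/(2·0.5819) = 0.02472 hr

Final: 0.02472 hr


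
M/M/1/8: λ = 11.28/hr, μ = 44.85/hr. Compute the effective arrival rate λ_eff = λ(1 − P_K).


ρ = 0.2515; P_K = (1−ρ)ρ^8/(1−ρ^9) = 0.00001198
λ_eff = λ(1 − P_K) = 11.28·(1 − 0.00001198) = 11.28·0.999988 = 11.2799 /hr

Final: 11.2799 /hr


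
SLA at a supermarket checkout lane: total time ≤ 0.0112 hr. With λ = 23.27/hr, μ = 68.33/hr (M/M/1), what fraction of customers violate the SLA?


W ~ Exponential(μ−λ) for M/M/1.
μ − λ = 68.33 − 23.27 = 45.0600
P(W > t) = e^{−(μ−λ)t} = e^{−0.5047} = 0.603704

Final: 0.603704


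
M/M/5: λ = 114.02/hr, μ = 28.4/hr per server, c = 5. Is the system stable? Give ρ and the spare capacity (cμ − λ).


Total capacity cμ = 5·28.4 = 142.00/hr
ρ = λ/(cμ) = 114.02/142.00 = 0.8030
Stable ⇔ ρ < 1: YES
Spare capacity = cμ − λ = 142.00 − 114.02 = 27.98/hr

Final: ρ = 0.8030; stable; margin = 27.98/hr


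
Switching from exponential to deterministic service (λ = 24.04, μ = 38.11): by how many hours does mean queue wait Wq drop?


ρ = 24.04/38.11 = 0.6308
Wq(M/M/1) = ρ/(μ−λ) = 0.6308/14.07 = 0.04483 hr
Wq(M/D/1) = ρ/(2(μ−λ)) = 0.02242 hr
Savings = 0.04483 − 0.02242 = 0.02242 hr

Final: 0.02242 hr


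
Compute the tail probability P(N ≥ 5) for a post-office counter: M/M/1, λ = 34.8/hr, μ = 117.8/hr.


ρ = 34.8/117.8 = 0.2954
P(N ≥ n) = ρ^n = 0.2954^5 = 0.002250

Final: 0.002250


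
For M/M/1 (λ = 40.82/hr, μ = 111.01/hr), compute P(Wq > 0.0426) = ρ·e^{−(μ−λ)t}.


ρ = 40.82/111.01 = 0.3677
P(Wq > t) = ρ·e^{−(μ−λ)t} = 0.3677·e^{−2.9901}
= 0.3677·0.050283 = 0.018490

Final: 0.018490


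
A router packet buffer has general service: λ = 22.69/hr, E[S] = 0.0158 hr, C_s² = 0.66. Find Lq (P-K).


ρ = λ·E[S] = 22.69·0.0158 = 0.3585
Lq = ρ²(1+C_s²)/(2(1−ρ)) = 0.1285·(1+0.66)/(2·0.6415)
= 0.1285·1.6600/1.2830 = 0.16629

Final: 0.16629


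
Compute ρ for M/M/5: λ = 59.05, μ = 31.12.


ρ = λ/(cμ) = 59.05/(5·31.12) = 59.05/155.60 = 0.3795

Final: 0.3795


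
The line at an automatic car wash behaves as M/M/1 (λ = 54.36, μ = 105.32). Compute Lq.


ρ = 54.36/105.32 = 0.5161
Lq = ρ²/(1−ρ) = 0.2664/0.4839 = 0.5506

Final: 0.5506


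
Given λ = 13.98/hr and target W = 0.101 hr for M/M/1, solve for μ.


W = 1/(μ−λ) ⇒ μ − λ = 1/W = 1/0.101 = 9.9010
μ = λ + 1/W = 13.98 + 9.9010 = 23.8810 per hr

Final: 23.8810 /hr


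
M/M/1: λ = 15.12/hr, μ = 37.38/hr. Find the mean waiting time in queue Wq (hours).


ρ = 15.12/37.38 = 0.4045
Wq = ρ/(μ−λ) = 0.4045/(37.38 − 15.12) = 0.4045/22.26 = 0.01817 hr

Final: 0.01817 hr


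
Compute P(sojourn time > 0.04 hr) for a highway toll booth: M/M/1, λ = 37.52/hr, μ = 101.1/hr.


W ~ Exponential(μ−λ) for M/M/1.
μ − λ = 101.1 − 37.52 = 63.5800
P(W > t) = e^{−(μ−λ)t} = e^{−2.5432} = 0.078614

Final: 0.078614


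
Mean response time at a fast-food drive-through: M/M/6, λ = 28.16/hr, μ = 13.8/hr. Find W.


a = 2.0406; ρ = 0.3401; P₀ = 0.129736
Lq = P₀·a^c·ρ/(c!(1−ρ)²) = 0.01016
Wq = Lq/λ = 0.01016/28.16 = 0.0003608 hr
W = Wq + 1/μ = 0.0003608 + 0.07246 = 0.07282 hr

Final: 0.07282 hr


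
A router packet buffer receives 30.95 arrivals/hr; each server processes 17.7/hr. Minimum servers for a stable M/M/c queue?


Stability requires cμ > λ ⇔ c > λ/μ.
λ/μ = 30.95/17.7 = 1.7486
Minimum integer c = ⌊1.7486⌋ + 1 = 2
Check: 2·17.7 = 35.40 > 30.95, while 1·17.7 = 17.70 ≤ 30.95

Final: 2 servers


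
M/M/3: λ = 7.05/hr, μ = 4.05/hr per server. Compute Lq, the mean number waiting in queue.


a = λ/μ = 1.7407; ρ = a/3 = 0.5802
P₀ = 0.157475
Lq = P₀·a^c·ρ / (c!·(1−ρ)²) = 0.157475·5.27475·0.5802/(6·0.17619)
= 0.45592

Final: 0.45592


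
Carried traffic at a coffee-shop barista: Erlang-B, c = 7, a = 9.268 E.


B(7,9.268) = 0.374875 (Erlang-B)
Carried load = a(1 − B) = 9.268·(1 − 0.374875) = 9.268·0.625125 = 5.7937 E

Final: 5.7937 Erlangs


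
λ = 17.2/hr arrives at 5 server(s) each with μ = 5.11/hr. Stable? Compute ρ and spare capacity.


Total capacity cμ = 5·5.11 = 25.55/hr
ρ = λ/(cμ) = 17.2/25.55 = 0.6732
Stable ⇔ ρ < 1: YES
Spare capacity = cμ − λ = 25.55 − 17.2 = 8.35/hr

Final: ρ = 0.6732; stable; margin = 8.35/hr


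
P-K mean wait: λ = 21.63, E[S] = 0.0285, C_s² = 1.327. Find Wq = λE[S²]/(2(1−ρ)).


ρ = λ·E[S] = 21.63·0.0285 = 0.6165
E[S²] = E[S]²(1+C_s²) = 0.0285²·(1+1.327) = 0.001890
Wq = λ·E[S²]/(2(1−ρ)) = 21.63·0.001890/(2·0.3835) = 0.05330 hr

Final: 0.05330 hr


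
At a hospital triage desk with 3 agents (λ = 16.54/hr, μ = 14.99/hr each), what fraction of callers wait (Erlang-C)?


a = λ/μ = 1.1034; ρ = a/3 = 0.3678
P₀ = 0.326125 (from M/M/c formula)
C(c,a) = [a^c/(c!(1−ρ))]·P₀ = [1.34339/(6·0.6322)]·0.326125
= 0.35416·0.326125 = 0.115500

Final: 0.115500


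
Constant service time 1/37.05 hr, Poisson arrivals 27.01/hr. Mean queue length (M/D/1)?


ρ = 27.01/37.05 = 0.7290
M/D/1: Lq = ρ²/(2(1−ρ)) = 0.5315/(2·0.2710) = 0.98061

Final: 0.98061


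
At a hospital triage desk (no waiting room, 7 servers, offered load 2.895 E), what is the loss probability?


B(c,a) = (a^c/c!) / Σ_{k=0}^{c} a^k/k!
a^7/7! = 0.338150
Σ terms (k=0..7): 1.00000 + 2.89500 + 4.19051 + 4.04384 + 2.92673 + 1.69458 + 0.81763 + 0.33815 = 17.906452
B = 0.338150/17.906452 = 0.018884

Final: 0.018884


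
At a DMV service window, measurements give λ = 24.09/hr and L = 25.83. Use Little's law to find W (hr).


W = L/λ = 25.83/24.09 = 1.0722 hr

Final: 1.0722 hr


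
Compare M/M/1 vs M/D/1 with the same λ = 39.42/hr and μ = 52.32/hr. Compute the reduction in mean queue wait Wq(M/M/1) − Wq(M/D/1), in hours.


ρ = 39.42/52.32 = 0.7534
Wq(M/M/1) = ρ/(μ−λ) = 0.7534/12.90 = 0.05841 hr
Wq(M/D/1) = ρ/(2(μ−λ)) = 0.02920 hr
Savings = 0.05841 − 0.02920 = 0.02920 hr

Final: 0.02920 hr


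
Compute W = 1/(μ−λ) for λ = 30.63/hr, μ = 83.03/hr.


W = 1/(μ−λ) = 1/(83.03 − 30.63) = 1/52.40 = 0.01908 hr

Final: 0.01908 hr


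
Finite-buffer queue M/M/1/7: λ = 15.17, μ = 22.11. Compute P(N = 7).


ρ = λ/μ = 15.17/22.11 = 0.6861
P_K = (1−ρ)ρ^K/(1−ρ^(K+1)) = (0.3139·0.071578)/(1 − 0.049111)
= 0.022467/0.950889 = 0.023628

Final: 0.023628


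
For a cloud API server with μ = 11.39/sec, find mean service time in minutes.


Mean service time = 1/μ = 1/11.39 second = 0.08780 second
In minutes: 0.08780 × 0.0166667 = 0.001463 min

Final: 0.001463 min


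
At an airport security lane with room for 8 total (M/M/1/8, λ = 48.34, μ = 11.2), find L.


ρ = 48.34/11.2 = 4.3161
L = ρ[1 − (K+1)ρ^K + Kρ^(K+1)] / [(1−ρ)(1−ρ^(K+1))]
Numerator: 4.3161·(1 − 9·120422.873831 + 8·519753.725087) = 13268574.412214
Denominator: (-3.3161)·(-519752.725087) = 1723537.161582
L = 13268574.412214/1723537.161582 = 7.6985

Final: 7.6985


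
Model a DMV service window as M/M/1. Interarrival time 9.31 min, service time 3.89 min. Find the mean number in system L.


λ = 60/9.31 = 6.4447 /hr
μ = 60/3.89 = 15.4242 /hr
ρ = λ/μ = 6.4447/15.4242 = 0.4178
L = ρ/(1−ρ) = 0.4178/0.5822 = 0.7177

Final: 0.7177


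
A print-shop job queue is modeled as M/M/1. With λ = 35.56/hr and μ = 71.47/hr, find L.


ρ = λ/μ = 35.56/71.47 = 0.4976
L = ρ/(1−ρ) = 0.4976/(1 − 0.4976) = 0.4976/0.5024 = 0.9903

Final: 0.9903


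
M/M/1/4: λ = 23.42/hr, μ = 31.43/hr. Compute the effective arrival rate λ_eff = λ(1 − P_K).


ρ = 0.7451; P_K = (1−ρ)ρ^4/(1−ρ^5) = 0.102003
λ_eff = λ(1 − P_K) = 23.42·(1 − 0.102003) = 23.42·0.897997 = 21.0311 /hr

Final: 21.0311 /hr


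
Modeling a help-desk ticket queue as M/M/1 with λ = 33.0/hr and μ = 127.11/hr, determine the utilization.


ρ = λ/μ = 33.0/127.11 = 0.2596

Final: 0.2596


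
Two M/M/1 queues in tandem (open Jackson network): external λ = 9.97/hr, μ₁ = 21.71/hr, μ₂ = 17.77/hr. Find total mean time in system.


Each node sees arrival rate λ = 9.97/hr (tandem ⇒ throughput preserved).
W₁ = 1/(μ₁−λ) = 1/(21.71−9.97) = 0.08518 hr
W₂ = 1/(μ₂−λ) = 1/(17.77−9.97) = 0.12821 hr
W_total = W₁ + W₂ = 0.08518 + 0.12821 = 0.21338 hr

Final: 0.21338 hr


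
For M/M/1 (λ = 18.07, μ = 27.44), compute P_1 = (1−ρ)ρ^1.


ρ = 18.07/27.44 = 0.6585
P_n = (1−ρ)·ρ^n = (1 − 0.6585)·0.6585^1 = 0.3415·0.658528 = 0.224869

Final: 0.224869


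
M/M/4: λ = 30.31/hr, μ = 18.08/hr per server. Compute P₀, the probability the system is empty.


a = λ/μ = 30.31/18.08 = 1.6764; ρ = a/c = 0.4191
Σ_{k=0}^{3} a^k/k! (terms k=0..3) = 1.00000 + 1.67644 + 1.40522 + 0.78526 = 4.86692
Tail: a^4/(4!(1−ρ)) = 7.89860/(24·0.5809) = 0.56656
P₀ = 1/(4.86692 + 0.56656) = 1/5.43347 = 0.184044

Final: 0.184044


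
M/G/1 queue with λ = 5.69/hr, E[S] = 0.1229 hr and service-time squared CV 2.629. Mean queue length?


ρ = λ·E[S] = 5.69·0.1229 = 0.6993
Lq = ρ²(1+C_s²)/(2(1−ρ)) = 0.4890·(1+2.629)/(2·0.3007)
= 0.4890·3.6290/0.6014 = 2.95089

Final: 2.95089


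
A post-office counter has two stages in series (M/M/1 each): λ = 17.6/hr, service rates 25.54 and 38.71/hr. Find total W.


Each node sees arrival rate λ = 17.6/hr (tandem ⇒ throughput preserved).
W₁ = 1/(μ₁−λ) = 1/(25.54−17.6) = 0.12594 hr
W₂ = 1/(μ₂−λ) = 1/(38.71−17.6) = 0.04737 hr
W_total = W₁ + W₂ = 0.12594 + 0.04737 = 0.17332 hr

Final: 0.17332 hr


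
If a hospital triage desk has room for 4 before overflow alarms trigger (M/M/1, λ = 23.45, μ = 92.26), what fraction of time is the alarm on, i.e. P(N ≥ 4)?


ρ = 23.45/92.26 = 0.2542
P(N ≥ n) = ρ^n = 0.2542^4 = 0.004174

Final: 0.004174


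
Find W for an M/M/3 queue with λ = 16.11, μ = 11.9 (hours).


a = 1.3538; ρ = 0.4513; P₀ = 0.248526
Lq = P₀·a^c·ρ/(c!(1−ρ)²) = 0.15401
Wq = Lq/λ = 0.15401/16.11 = 0.009560 hr
W = Wq + 1/μ = 0.009560 + 0.08403 = 0.09359 hr

Final: 0.09359 hr


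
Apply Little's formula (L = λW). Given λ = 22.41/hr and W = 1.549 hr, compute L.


L = λW = 22.41·1.549 = 34.7131

Final: 34.7131


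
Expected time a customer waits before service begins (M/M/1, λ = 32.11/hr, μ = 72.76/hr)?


ρ = 32.11/72.76 = 0.4413
Wq = ρ/(μ−λ) = 0.4413/(72.76 − 32.11) = 0.4413/40.65 = 0.01086 hr

Final: 0.01086 hr


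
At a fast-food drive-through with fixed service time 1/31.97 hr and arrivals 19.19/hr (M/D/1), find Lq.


ρ = 19.19/31.97 = 0.6003
M/D/1: Lq = ρ²/(2(1−ρ)) = 0.3603/(2·0.3997) = 0.45066

Final: 0.45066


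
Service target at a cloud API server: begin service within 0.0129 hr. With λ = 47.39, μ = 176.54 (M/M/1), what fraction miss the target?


ρ = 47.39/176.54 = 0.2684
P(Wq > t) = ρ·e^{−(μ−λ)t} = 0.2684·e^{−1.6660}
= 0.2684·0.188995 = 0.050733

Final: 0.050733


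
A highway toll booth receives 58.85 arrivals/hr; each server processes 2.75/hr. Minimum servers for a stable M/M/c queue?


Stability requires cμ > λ ⇔ c > λ/μ.
λ/μ = 58.85/2.75 = 21.4000
Minimum integer c = ⌊21.4000⌋ + 1 = 22
Check: 22·2.75 = 60.50 > 58.85, while 21·2.75 = 57.75 ≤ 58.85

Final: 22 servers


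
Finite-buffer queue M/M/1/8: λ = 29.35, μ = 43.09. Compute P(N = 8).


ρ = λ/μ = 29.35/43.09 = 0.6811
P_K = (1−ρ)ρ^K/(1−ρ^(K+1)) = (0.3189·0.046329)/(1 − 0.031556)
= 0.014773/0.968444 = 0.015254

Final: 0.015254


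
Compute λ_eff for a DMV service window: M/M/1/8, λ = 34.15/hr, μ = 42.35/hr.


ρ = 0.8064; P_K = (1−ρ)ρ^8/(1−ρ^9) = 0.040445
λ_eff = λ(1 − P_K) = 34.15·(1 − 0.040445) = 34.15·0.959555 = 32.7688 /hr

Final: 32.7688 /hr


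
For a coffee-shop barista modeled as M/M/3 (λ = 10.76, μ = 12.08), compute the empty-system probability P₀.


a = λ/μ = 10.76/12.08 = 0.8907; ρ = a/c = 0.2969
Σ_{k=0}^{2} a^k/k! (terms k=0..2) = 1.00000 + 0.89073 + 0.39670 = 2.28743
Tail: a^3/(3!(1−ρ)) = 0.70670/(6·0.7031) = 0.16752
P₀ = 1/(2.28743 + 0.16752) = 1/2.45495 = 0.407340

Final: 0.407340


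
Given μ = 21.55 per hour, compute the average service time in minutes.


Mean service time = 1/μ = 1/21.55 hour = 0.04640 hour
In minutes: 0.04640 × 60 = 2.7842 min

Final: 2.7842 min


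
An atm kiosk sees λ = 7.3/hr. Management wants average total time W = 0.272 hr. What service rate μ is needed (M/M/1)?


W = 1/(μ−λ) ⇒ μ − λ = 1/W = 1/0.272 = 3.6765
μ = λ + 1/W = 7.3 + 3.6765 = 10.9765 per hr

Final: 10.9765 /hr


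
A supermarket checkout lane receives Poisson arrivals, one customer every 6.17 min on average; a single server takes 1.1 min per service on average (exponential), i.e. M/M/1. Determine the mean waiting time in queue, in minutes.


λ = 60/6.17 = 9.7245 /hr
μ = 60/1.1 = 54.5455 /hr
ρ = λ/μ = 9.7245/54.5455 = 0.1783
Wq = ρ/(μ−λ) = 0.1783/(54.5455−9.7245) = 0.003978 hr
In minutes: 0.003978·60 = 0.2387 min

Final: 0.2387 min


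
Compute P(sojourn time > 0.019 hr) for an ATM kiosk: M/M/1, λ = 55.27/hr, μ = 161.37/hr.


W ~ Exponential(μ−λ) for M/M/1.
μ − λ = 161.37 − 55.27 = 106.1000
P(W > t) = e^{−(μ−λ)t} = e^{−2.0159} = 0.133200

Final: 0.133200


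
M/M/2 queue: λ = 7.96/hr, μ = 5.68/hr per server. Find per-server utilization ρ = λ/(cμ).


ρ = λ/(cμ) = 7.96/(2·5.68) = 7.96/11.36 = 0.7007

Final: 0.7007


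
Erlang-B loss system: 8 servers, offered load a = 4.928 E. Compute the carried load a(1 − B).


B(8,4.928) = 0.066701 (Erlang-B)
Carried load = a(1 − B) = 4.928·(1 − 0.066701) = 4.928·0.933299 = 4.5993 E

Final: 4.5993 Erlangs


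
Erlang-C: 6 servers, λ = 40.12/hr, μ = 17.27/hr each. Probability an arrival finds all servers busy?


a = λ/μ = 2.3231; ρ = a/6 = 0.3872
P₀ = 0.097611 (from M/M/c formula)
C(c,a) = [a^c/(c!(1−ρ))]·P₀ = [157.18515/(720·0.6128)]·0.097611
= 0.35625·0.097611 = 0.034774

Final: 0.034774


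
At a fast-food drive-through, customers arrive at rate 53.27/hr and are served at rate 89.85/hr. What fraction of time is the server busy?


ρ = λ/μ = 53.27/89.85 = 0.5929

Final: 0.5929


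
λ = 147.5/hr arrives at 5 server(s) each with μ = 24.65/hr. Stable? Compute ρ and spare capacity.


Total capacity cμ = 5·24.65 = 123.25/hr
ρ = λ/(cμ) = 147.5/123.25 = 1.1968
Stable ⇔ ρ < 1: NO
Spare capacity = cμ − λ = 123.25 − 147.5 = -24.25/hr

Final: ρ = 1.1968; unstable; margin = -24.25/hr


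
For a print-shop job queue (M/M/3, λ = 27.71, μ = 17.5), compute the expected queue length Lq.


a = λ/μ = 1.5834; ρ = a/3 = 0.5278
P₀ = 0.190900
Lq = P₀·a^c·ρ / (c!·(1−ρ)²) = 0.190900·3.97005·0.5278/(6·0.22296)
= 0.29902

Final: 0.29902


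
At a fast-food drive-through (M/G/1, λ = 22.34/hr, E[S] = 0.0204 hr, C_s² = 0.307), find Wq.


ρ = λ·E[S] = 22.34·0.0204 = 0.4557
E[S²] = E[S]²(1+C_s²) = 0.0204²·(1+0.307) = 0.0005439
Wq = λ·E[S²]/(2(1−ρ)) = 22.34·0.0005439/(2·0.5443) = 0.01116 hr

Final: 0.01116 hr


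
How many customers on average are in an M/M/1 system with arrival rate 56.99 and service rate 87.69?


ρ = λ/μ = 56.99/87.69 = 0.6499
L = ρ/(1−ρ) = 0.6499/(1 − 0.6499) = 0.6499/0.3501 = 1.8564

Final: 1.8564


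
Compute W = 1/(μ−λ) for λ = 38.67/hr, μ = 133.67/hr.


W = 1/(μ−λ) = 1/(133.67 − 38.67) = 1/95.00 = 0.01053 hr

Final: 0.01053 hr


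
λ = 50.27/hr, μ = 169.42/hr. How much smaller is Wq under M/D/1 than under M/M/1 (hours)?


ρ = 50.27/169.42 = 0.2967
Wq(M/M/1) = ρ/(μ−λ) = 0.2967/119.15 = 0.002490 hr
Wq(M/D/1) = ρ/(2(μ−λ)) = 0.001245 hr
Savings = 0.002490 − 0.001245 = 0.001245 hr

Final: 0.001245 hr


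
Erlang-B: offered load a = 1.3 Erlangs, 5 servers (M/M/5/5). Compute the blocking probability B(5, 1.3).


B(c,a) = (a^c/c!) / Σ_{k=0}^{c} a^k/k!
a^5/5! = 0.030941
Σ terms (k=0..5): 1.00000 + 1.30000 + 0.84500 + 0.36617 + 0.11900 + 0.03094 = 3.661112
B = 0.030941/3.661112 = 0.008451

Final: 0.008451


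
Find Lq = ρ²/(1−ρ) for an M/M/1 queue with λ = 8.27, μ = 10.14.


ρ = 8.27/10.14 = 0.8156
Lq = ρ²/(1−ρ) = 0.6652/0.1844 = 3.6069

Final: 3.6069


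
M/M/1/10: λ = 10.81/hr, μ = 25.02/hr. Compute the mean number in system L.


ρ = 10.81/25.02 = 0.4321
L = ρ[1 − (K+1)ρ^K + Kρ^(K+1)] / [(1−ρ)(1−ρ^(K+1))]
Numerator: 0.4321·(1 − 11·0.0002267 + 10·0.00009793) = 0.431400
Denominator: (0.5679)·(0.999902) = 0.567890
L = 0.431400/0.567890 = 0.7597

Final: 0.7597


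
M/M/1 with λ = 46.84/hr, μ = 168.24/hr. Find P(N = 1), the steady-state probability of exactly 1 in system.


ρ = 46.84/168.24 = 0.2784
P_n = (1−ρ)·ρ^n = (1 − 0.2784)·0.2784^1 = 0.7216·0.278412 = 0.200899

Final: 0.200899


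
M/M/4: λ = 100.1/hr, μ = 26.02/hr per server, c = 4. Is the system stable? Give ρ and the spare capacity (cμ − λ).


Total capacity cμ = 4·26.02 = 104.08/hr
ρ = λ/(cμ) = 100.1/104.08 = 0.9618
Stable ⇔ ρ < 1: YES
Spare capacity = cμ − λ = 104.08 − 100.1 = 3.98/hr

Final: ρ = 0.9618; stable; margin = 3.98/hr


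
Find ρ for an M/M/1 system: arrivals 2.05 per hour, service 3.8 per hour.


ρ = λ/μ = 2.05/3.8 = 0.5395

Final: 0.5395


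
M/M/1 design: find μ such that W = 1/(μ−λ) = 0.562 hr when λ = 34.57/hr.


W = 1/(μ−λ) ⇒ μ − λ = 1/W = 1/0.562 = 1.7794
μ = λ + 1/W = 34.57 + 1.7794 = 36.3494 per hr

Final: 36.3494 /hr


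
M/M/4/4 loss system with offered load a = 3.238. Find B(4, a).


B(c,a) = (a^c/c!) / Σ_{k=0}^{c} a^k/k!
a^4/4! = 4.580323
Σ terms (k=0..4): 1.00000 + 3.23800 + 5.24232 + 5.65821 + 4.58032 = 19.718858
B = 4.580323/19.718858 = 0.232281

Final: 0.232281


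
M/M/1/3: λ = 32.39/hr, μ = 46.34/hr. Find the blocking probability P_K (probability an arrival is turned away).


ρ = λ/μ = 32.39/46.34 = 0.6990
P_K = (1−ρ)ρ^K/(1−ρ^(K+1)) = (0.3010·0.341480)/(1 − 0.238682)
= 0.102798/0.761318 = 0.135026

Final: 0.135026


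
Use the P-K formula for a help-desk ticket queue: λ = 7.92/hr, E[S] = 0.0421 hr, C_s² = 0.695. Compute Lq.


ρ = λ·E[S] = 7.92·0.0421 = 0.3334
Lq = ρ²(1+C_s²)/(2(1−ρ)) = 0.1112·(1+0.695)/(2·0.6666)
= 0.1112·1.6950/1.3331 = 0.14135

Final: 0.14135


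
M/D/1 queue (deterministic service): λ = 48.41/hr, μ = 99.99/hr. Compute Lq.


ρ = 48.41/99.99 = 0.4841
M/D/1: Lq = ρ²/(2(1−ρ)) = 0.2344/(2·0.5159) = 0.22720

Final: 0.22720


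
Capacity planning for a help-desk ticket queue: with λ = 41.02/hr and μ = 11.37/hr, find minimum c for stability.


Stability requires cμ > λ ⇔ c > λ/μ.
λ/μ = 41.02/11.37 = 3.6077
Minimum integer c = ⌊3.6077⌋ + 1 = 4
Check: 4·11.37 = 45.48 > 41.02, while 3·11.37 = 34.11 ≤ 41.02

Final: 4 servers


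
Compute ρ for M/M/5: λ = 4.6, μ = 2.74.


ρ = λ/(cμ) = 4.6/(5·2.74) = 4.6/13.70 = 0.3358

Final: 0.3358
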